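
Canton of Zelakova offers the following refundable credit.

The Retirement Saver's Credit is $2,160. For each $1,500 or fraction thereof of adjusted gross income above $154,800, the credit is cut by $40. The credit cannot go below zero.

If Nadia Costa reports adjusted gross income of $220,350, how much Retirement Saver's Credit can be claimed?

Retirement Saver's Credit: income exceeds $154,800 by $65,550, which is 44 full-or-partial $1,500 increments; reduction = 44 × $40 = $1,760, leaving $400.

$400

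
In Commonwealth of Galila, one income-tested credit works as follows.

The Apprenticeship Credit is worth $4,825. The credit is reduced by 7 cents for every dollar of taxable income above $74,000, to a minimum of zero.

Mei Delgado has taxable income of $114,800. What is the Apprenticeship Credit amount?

Apprenticeship Credit: 7% of the $40,800 excess over $74,000 is $2,856; credit = $4,825 − $2,856 = $1,969.

$1,969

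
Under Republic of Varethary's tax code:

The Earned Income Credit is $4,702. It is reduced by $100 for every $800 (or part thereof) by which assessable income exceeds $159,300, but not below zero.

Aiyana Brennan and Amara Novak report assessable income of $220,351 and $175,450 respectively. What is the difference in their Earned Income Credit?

$2,602

Aiyana ($220,351): Earned Income Credit: income exceeds $159,300 by $61,051 → 77 increments × $100 = $7,700 ≥ base, so the credit is $0.
Amara ($175,450): Earned Income Credit: income exceeds $159,300 by $16,150, which is 21 full-or-partial $800 increments; reduction = 21 × $100 = $2,100, leaving $2,602.
Difference: |$0 − $2,602| = $2,602.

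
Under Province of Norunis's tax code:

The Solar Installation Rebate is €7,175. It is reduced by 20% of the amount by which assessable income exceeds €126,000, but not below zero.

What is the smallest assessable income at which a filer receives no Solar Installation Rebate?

€161,875

The credit falls by 20% of each euro above €126,000, so it reaches zero when the excess is €7,175 / 20% = €35,875: income = €126,000 + €35,875 = €161,875.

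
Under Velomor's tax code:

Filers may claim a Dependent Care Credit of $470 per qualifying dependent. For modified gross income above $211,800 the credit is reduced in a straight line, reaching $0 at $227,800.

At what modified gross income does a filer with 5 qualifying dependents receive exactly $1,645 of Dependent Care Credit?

$216,600

Full credit = 5 × $470 = $2,350.
$1,645 is 1,645/2,350 of the full $2,350, so 705/2,350 of the $16,000 range has been used: income = $211,800 + $16,000 × 705/2,350 = $216,600.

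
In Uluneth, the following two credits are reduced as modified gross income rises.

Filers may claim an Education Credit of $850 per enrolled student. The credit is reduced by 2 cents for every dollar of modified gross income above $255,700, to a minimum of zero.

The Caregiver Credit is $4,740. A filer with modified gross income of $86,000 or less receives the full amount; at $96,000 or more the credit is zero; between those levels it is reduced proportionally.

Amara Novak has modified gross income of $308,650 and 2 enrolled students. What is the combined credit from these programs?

Education Credit: base = 2 × $850 = $1,700. 2% of the $52,950 excess over $255,700 is $1,059; credit = $1,700 − $1,059 = $641.
Caregiver Credit: $308,650 is at or above $96,000, so the credit is $0.
Total: $641 + $0 = $641.

$641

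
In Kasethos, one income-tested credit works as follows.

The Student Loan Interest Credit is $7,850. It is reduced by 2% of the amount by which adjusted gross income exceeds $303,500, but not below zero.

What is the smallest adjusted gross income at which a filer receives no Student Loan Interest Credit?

The credit falls by 2% of each dollar above $303,500, so it reaches zero when the excess is $7,850 / 2% = $392,500: income = $303,500 + $392,500 = $696,000.

$696,000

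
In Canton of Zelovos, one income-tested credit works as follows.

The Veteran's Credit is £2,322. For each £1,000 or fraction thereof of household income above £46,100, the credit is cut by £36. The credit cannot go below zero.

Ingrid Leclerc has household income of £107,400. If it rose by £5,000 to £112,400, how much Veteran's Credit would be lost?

At £107,400 — income exceeds £46,100 by £61,300, which is 62 full-or-partial £1,000 increments; reduction = 62 × £36 = £2,232, leaving £90.
At £112,400 — income exceeds £46,100 by £66,300 → 67 increments × £36 = £2,412 ≥ base, so the credit is £0.
Lost: £90 − £0 = £90.

£90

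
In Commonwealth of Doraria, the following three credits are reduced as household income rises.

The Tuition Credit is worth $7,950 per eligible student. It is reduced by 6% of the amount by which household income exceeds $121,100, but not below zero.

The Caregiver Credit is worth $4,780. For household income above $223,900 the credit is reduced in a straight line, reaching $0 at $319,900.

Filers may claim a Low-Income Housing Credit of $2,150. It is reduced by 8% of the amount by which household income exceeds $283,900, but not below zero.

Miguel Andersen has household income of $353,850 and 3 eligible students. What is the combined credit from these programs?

$9,885

Tuition Credit: base = 3 × $7,950 = $23,850. 6% of the $232,750 excess over $121,100 is $13,965; credit = $23,850 − $13,965 = $9,885.
Caregiver Credit: $353,850 is at or above $319,900, so the credit is $0.
Low-Income Housing Credit: 8% of the $69,950 excess over $283,900 is $5,596 ≥ base, so the credit is $0.
Total: $9,885 + $0 + $0 = $9,885.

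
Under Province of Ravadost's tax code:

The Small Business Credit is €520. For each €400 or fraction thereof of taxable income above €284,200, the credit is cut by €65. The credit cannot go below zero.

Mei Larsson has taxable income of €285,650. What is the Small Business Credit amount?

€260

Small Business Credit: income exceeds €284,200 by €1,450, which is 4 full-or-partial €400 increments; reduction = 4 × €65 = €260, leaving €260.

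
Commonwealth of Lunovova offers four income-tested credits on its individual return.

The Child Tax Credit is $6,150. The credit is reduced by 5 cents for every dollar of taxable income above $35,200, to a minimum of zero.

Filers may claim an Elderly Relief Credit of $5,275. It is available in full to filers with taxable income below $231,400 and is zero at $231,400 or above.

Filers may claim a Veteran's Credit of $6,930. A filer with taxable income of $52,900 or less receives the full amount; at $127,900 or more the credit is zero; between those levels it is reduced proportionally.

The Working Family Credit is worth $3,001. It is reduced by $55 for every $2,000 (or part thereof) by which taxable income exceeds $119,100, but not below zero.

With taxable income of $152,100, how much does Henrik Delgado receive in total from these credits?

Child Tax Credit: 5% of the $116,900 excess over $35,200 is $5,845; credit = $6,150 − $5,845 = $305.
Elderly Relief Credit: $152,100 is below the $231,400 cutoff, so the full $5,275 applies.
Veteran's Credit: $152,100 is at or above $127,900, so the credit is $0.
Working Family Credit: income exceeds $119,100 by $33,000, which is 17 full-or-partial $2,000 increments; reduction = 17 × $55 = $935, leaving $2,066.
Total: $305 + $5,275 + $0 + $2,066 = $7,646.

$7,646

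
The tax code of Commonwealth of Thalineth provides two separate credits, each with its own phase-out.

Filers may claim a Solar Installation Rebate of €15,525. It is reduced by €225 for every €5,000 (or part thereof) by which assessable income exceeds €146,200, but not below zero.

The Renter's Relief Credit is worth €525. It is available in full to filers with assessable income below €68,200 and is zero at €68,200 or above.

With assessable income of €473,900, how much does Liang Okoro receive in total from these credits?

Solar Installation Rebate: income exceeds €146,200 by €327,700, which is 66 full-or-partial €5,000 increments; reduction = 66 × €225 = €14,850, leaving €675.
Renter's Relief Credit: €473,900 meets or exceeds the €68,200 cutoff, so the credit is €0.
Total: €675 + €0 = €675.

€675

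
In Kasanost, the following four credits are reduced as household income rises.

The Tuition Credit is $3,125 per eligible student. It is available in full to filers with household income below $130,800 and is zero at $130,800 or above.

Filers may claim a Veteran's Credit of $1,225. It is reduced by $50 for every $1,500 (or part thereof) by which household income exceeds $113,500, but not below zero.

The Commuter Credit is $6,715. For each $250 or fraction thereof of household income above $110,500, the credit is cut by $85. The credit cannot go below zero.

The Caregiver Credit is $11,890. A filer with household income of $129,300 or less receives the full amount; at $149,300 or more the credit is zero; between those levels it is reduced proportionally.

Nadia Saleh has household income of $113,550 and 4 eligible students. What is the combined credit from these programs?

$31,175

Tuition Credit: base = 4 × $3,125 = $12,500. $113,550 is below the $130,800 cutoff, so the full $12,500 applies.
Veteran's Credit: income exceeds $113,500 by $50, which is 1 full-or-partial $1,500 increment; reduction = 1 × $50 = $50, leaving $1,175.
Commuter Credit: income exceeds $110,500 by $3,050, which is 13 full-or-partial $250 increments; reduction = 13 × $85 = $1,105, leaving $5,610.
Caregiver Credit: $113,550 is at or below the $129,300 threshold, so the full $11,890 applies.
Total: $12,500 + $1,175 + $5,610 + $11,890 = $31,175.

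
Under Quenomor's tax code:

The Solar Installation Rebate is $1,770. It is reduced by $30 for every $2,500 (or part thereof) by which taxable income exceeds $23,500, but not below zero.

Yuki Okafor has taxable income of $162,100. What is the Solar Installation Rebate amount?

Solar Installation Rebate: income exceeds $23,500 by $138,600, which is 56 full-or-partial $2,500 increments; reduction = 56 × $30 = $1,680, leaving $90.

$90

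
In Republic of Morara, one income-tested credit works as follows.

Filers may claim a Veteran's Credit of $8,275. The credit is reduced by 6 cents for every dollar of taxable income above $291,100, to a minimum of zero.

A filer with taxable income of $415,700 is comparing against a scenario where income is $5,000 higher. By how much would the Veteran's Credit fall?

At $415,700 — 6% of the $124,600 excess over $291,100 is $7,476; credit = $8,275 − $7,476 = $799.
At $420,700 — 6% of the $129,600 excess over $291,100 is $7,776; credit = $8,275 − $7,776 = $499.
Lost: $799 − $499 = $300.

$300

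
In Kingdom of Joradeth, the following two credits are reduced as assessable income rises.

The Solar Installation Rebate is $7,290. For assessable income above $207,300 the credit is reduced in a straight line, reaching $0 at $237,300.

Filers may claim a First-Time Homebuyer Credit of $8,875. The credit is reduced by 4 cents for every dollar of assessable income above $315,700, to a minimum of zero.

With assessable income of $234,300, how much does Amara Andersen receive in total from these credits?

$9,604

Solar Installation Rebate: $234,300 is $27,000 into a $30,000 phase-out range, leaving 3,000/30,000 of the credit: $7,290 × 3,000/30,000 = $729.
First-Time Homebuyer Credit: $234,300 is at or below the $315,700 threshold, so the full $8,875 applies.
Total: $729 + $8,875 = $9,604.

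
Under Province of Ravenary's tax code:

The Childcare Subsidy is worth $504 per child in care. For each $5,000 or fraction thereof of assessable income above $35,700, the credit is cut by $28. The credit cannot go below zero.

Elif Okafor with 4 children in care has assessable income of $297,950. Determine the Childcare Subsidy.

$532

Childcare Subsidy: base = 4 × $504 = $2,016. income exceeds $35,700 by $262,250, which is 53 full-or-partial $5,000 increments; reduction = 53 × $28 = $1,484, leaving $532.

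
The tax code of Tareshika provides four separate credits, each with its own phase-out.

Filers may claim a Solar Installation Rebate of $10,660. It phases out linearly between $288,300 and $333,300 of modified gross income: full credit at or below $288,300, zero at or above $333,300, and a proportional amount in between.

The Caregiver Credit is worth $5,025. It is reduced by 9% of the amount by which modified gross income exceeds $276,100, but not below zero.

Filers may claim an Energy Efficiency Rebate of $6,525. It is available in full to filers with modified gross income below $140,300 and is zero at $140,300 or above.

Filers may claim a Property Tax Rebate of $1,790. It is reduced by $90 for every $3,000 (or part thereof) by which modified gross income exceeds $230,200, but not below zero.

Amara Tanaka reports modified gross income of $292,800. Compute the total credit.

Solar Installation Rebate: $292,800 is $4,500 into a $45,000 phase-out range, leaving 40,500/45,000 of the credit: $10,660 × 40,500/45,000 = $9,594.
Caregiver Credit: 9% of the $16,700 excess over $276,100 is $1,503; credit = $5,025 − $1,503 = $3,522.
Energy Efficiency Rebate: $292,800 meets or exceeds the $140,300 cutoff, so the credit is $0.
Property Tax Rebate: income exceeds $230,200 by $62,600 → 21 increments × $90 = $1,890 ≥ base, so the credit is $0.
Total: $9,594 + $3,522 + $0 + $0 = $13,116.

$13,116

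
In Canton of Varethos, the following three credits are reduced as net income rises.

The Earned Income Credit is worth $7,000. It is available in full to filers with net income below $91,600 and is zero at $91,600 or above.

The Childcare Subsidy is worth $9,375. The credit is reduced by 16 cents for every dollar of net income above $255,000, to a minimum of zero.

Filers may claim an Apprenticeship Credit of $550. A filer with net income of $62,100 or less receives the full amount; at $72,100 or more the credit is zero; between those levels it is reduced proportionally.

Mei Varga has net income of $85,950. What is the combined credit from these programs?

Earned Income Credit: $85,950 is below the $91,600 cutoff, so the full $7,000 applies.
Childcare Subsidy: $85,950 is at or below the $255,000 threshold, so the full $9,375 applies.
Apprenticeship Credit: $85,950 is at or above $72,100, so the credit is $0.
Total: $7,000 + $9,375 + $0 = $16,375.

$16,375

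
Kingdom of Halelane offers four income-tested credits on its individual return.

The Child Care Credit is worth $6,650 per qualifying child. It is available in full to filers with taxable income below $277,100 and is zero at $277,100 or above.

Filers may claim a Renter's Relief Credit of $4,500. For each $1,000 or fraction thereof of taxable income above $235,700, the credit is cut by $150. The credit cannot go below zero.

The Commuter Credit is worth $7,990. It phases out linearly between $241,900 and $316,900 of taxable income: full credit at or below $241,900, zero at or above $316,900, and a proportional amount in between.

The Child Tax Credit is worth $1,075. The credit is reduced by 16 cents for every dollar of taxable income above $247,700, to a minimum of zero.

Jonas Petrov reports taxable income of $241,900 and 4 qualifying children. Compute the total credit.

$39,115

Child Care Credit: base = 4 × $6,650 = $26,600. $241,900 is below the $277,100 cutoff, so the full $26,600 applies.
Renter's Relief Credit: income exceeds $235,700 by $6,200, which is 7 full-or-partial $1,000 increments; reduction = 7 × $150 = $1,050, leaving $3,450.
Commuter Credit: $241,900 is at or below the $241,900 threshold, so the full $7,990 applies.
Child Tax Credit: $241,900 is at or below the $247,700 threshold, so the full $1,075 applies.
Total: $26,600 + $3,450 + $7,990 + $1,075 = $39,115.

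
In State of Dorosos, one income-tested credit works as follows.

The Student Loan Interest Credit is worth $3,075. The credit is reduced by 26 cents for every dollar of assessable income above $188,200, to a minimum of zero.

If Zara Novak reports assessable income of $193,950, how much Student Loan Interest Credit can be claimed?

$1,580

Student Loan Interest Credit: 26% of the $5,750 excess over $188,200 is $1,495; credit = $3,075 − $1,495 = $1,580.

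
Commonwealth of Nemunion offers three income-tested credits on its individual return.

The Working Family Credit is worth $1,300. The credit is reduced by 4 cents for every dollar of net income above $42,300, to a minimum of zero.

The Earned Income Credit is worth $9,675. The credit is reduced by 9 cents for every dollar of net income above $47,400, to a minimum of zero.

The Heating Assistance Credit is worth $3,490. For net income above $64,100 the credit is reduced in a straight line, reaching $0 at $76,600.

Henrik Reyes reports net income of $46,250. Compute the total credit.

$14,307

Working Family Credit: 4% of the $3,950 excess over $42,300 is $158; credit = $1,300 − $158 = $1,142.
Earned Income Credit: $46,250 is at or below the $47,400 threshold, so the full $9,675 applies.
Heating Assistance Credit: $46,250 is at or below the $64,100 threshold, so the full $3,490 applies.
Total: $1,142 + $9,675 + $3,490 = $14,307.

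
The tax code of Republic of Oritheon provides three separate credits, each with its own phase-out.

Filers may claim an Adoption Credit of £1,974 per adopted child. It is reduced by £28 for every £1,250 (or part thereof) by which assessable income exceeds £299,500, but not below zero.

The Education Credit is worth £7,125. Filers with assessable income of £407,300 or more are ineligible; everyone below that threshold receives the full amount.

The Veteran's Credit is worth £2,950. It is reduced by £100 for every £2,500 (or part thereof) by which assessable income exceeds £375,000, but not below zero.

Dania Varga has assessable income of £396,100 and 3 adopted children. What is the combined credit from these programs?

£12,913

Adoption Credit: base = 3 × £1,974 = £5,922. income exceeds £299,500 by £96,600, which is 78 full-or-partial £1,250 increments; reduction = 78 × £28 = £2,184, leaving £3,738.
Education Credit: £396,100 is below the £407,300 cutoff, so the full £7,125 applies.
Veteran's Credit: income exceeds £375,000 by £21,100, which is 9 full-or-partial £2,500 increments; reduction = 9 × £100 = £900, leaving £2,050.
Total: £3,738 + £7,125 + £2,050 = £12,913.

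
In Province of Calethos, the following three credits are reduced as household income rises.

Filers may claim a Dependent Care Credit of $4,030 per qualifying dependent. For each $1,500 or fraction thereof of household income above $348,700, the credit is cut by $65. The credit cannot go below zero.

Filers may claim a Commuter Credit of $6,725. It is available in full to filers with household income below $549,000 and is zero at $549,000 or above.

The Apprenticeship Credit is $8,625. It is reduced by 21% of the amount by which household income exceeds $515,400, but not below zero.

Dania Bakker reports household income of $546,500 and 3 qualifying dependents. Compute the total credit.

$12,329

Dependent Care Credit: base = 3 × $4,030 = $12,090. income exceeds $348,700 by $197,800, which is 132 full-or-partial $1,500 increments; reduction = 132 × $65 = $8,580, leaving $3,510.
Commuter Credit: $546,500 is below the $549,000 cutoff, so the full $6,725 applies.
Apprenticeship Credit: 21% of the $31,100 excess over $515,400 is $6,531; credit = $8,625 − $6,531 = $2,094.
Total: $3,510 + $6,725 + $2,094 = $12,329.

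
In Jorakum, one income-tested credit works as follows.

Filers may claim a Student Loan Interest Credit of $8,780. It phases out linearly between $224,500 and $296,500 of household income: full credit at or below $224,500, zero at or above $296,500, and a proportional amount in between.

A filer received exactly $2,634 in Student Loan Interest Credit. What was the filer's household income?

$274,900

$2,634 is 2,634/8,780 of the full $8,780, so 6,146/8,780 of the $72,000 range has been used: income = $224,500 + $72,000 × 6,146/8,780 = $274,900.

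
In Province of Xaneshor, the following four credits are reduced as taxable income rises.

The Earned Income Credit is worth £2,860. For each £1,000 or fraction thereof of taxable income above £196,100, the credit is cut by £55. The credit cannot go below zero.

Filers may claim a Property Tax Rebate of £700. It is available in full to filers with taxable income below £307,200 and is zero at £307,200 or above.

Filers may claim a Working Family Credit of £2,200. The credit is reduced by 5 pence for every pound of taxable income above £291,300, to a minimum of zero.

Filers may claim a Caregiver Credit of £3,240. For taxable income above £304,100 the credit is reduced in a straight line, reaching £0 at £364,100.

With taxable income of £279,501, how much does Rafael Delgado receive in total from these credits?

Earned Income Credit: income exceeds £196,100 by £83,401 → 84 increments × £55 = £4,620 ≥ base, so the credit is £0.
Property Tax Rebate: £279,501 is below the £307,200 cutoff, so the full £700 applies.
Working Family Credit: £279,501 is at or below the £291,300 threshold, so the full £2,200 applies.
Caregiver Credit: £279,501 is at or below the £304,100 threshold, so the full £3,240 applies.
Total: £0 + £700 + £2,200 + £3,240 = £6,140.

£6,140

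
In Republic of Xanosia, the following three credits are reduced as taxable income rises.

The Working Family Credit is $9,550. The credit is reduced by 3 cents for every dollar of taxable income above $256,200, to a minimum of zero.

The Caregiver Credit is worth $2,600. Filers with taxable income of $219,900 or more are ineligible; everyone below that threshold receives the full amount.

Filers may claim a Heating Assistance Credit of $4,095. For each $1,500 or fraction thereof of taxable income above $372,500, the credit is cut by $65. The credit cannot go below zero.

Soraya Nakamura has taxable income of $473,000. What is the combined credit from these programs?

Working Family Credit: 3% of the $216,800 excess over $256,200 is $6,504; credit = $9,550 − $6,504 = $3,046.
Caregiver Credit: $473,000 meets or exceeds the $219,900 cutoff, so the credit is $0.
Heating Assistance Credit: income exceeds $372,500 by $100,500 → 67 increments × $65 = $4,355 ≥ base, so the credit is $0.
Total: $3,046 + $0 + $0 = $3,046.

$3,046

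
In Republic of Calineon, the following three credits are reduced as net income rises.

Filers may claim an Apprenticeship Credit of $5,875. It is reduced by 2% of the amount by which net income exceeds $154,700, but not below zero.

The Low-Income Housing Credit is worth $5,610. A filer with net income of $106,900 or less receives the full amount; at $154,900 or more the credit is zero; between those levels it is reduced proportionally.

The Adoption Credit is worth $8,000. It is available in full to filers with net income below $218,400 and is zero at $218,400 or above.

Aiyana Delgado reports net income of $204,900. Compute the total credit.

Apprenticeship Credit: 2% of the $50,200 excess over $154,700 is $1,004; credit = $5,875 − $1,004 = $4,871.
Low-Income Housing Credit: $204,900 is at or above $154,900, so the credit is $0.
Adoption Credit: $204,900 is below the $218,400 cutoff, so the full $8,000 applies.
Total: $4,871 + $0 + $8,000 = $12,871.

$12,871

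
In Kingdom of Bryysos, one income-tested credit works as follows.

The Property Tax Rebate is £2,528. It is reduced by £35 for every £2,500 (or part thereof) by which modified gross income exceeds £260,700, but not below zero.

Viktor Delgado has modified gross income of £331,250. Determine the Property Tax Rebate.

Property Tax Rebate: income exceeds £260,700 by £70,550, which is 29 full-or-partial £2,500 increments; reduction = 29 × £35 = £1,015, leaving £1,513.

£1,513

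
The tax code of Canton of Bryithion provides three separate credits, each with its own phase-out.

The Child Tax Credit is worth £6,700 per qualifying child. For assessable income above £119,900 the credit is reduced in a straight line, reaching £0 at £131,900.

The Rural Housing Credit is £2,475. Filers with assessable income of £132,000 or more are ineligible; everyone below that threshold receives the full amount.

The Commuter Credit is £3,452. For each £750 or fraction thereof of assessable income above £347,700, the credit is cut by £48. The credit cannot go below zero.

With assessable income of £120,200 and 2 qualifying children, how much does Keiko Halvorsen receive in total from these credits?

Child Tax Credit: base = 2 × £6,700 = £13,400. £120,200 is £300 into a £12,000 phase-out range, leaving 11,700/12,000 of the credit: £13,400 × 11,700/12,000 = £13,065.
Rural Housing Credit: £120,200 is below the £132,000 cutoff, so the full £2,475 applies.
Commuter Credit: £120,200 is at or below the £347,700 threshold, so the full £3,452 applies.
Total: £13,065 + £2,475 + £3,452 = £18,992.

£18,992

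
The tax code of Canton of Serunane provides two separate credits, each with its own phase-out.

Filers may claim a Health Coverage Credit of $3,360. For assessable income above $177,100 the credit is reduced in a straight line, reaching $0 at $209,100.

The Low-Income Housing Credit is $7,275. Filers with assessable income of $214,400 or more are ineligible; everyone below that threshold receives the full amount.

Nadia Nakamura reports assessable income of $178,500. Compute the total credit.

Health Coverage Credit: $178,500 is $1,400 into a $32,000 phase-out range, leaving 30,600/32,000 of the credit: $3,360 × 30,600/32,000 = $3,213.
Low-Income Housing Credit: $178,500 is below the $214,400 cutoff, so the full $7,275 applies.
Total: $3,213 + $7,275 = $10,488.

$10,488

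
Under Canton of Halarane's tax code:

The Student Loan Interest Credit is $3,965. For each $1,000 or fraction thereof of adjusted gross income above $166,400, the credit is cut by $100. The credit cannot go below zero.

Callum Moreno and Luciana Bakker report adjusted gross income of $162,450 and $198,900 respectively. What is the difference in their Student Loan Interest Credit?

Callum ($162,450): Student Loan Interest Credit: $162,450 is at or below the $166,400 threshold, so the full $3,965 applies.
Luciana ($198,900): Student Loan Interest Credit: income exceeds $166,400 by $32,500, which is 33 full-or-partial $1,000 increments; reduction = 33 × $100 = $3,300, leaving $665.
Difference: |$3,965 − $665| = $3,300.

$3,300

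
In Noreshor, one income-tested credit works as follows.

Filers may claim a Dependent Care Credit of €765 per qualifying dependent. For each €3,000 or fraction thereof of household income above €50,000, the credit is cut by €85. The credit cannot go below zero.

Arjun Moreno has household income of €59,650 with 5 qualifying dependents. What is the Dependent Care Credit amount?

Dependent Care Credit: base = 5 × €765 = €3,825. income exceeds €50,000 by €9,650, which is 4 full-or-partial €3,000 increments; reduction = 4 × €85 = €340, leaving €3,485.

€3,485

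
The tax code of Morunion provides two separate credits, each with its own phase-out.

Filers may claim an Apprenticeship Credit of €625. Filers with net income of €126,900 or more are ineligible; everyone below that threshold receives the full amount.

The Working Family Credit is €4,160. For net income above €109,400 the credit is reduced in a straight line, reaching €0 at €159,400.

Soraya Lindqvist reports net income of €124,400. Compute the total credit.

€3,537

Apprenticeship Credit: €124,400 is below the €126,900 cutoff, so the full €625 applies.
Working Family Credit: €124,400 is €15,000 into a €50,000 phase-out range, leaving 35,000/50,000 of the credit: €4,160 × 35,000/50,000 = €2,912.
Total: €625 + €2,912 = €3,537.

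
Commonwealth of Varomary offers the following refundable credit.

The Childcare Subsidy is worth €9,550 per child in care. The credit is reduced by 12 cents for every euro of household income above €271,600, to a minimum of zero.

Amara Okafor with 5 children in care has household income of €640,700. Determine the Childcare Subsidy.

Childcare Subsidy: base = 5 × €9,550 = €47,750. 12% of the €369,100 excess over €271,600 is €44,292; credit = €47,750 − €44,292 = €3,458.

€3,458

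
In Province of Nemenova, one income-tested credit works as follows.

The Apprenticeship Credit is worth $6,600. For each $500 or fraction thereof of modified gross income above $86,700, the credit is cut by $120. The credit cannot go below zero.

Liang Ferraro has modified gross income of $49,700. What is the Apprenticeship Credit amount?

Apprenticeship Credit: $49,700 is at or below the $86,700 threshold, so the full $6,600 applies.

$6,600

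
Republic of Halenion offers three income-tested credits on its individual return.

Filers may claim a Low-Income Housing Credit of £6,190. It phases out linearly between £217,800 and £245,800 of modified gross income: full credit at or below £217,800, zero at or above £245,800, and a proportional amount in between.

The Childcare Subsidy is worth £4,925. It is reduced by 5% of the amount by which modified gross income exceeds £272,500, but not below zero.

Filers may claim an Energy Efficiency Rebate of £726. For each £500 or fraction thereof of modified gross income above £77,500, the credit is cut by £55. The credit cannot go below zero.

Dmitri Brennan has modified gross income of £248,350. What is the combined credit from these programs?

£4,925

Low-Income Housing Credit: £248,350 is at or above £245,800, so the credit is £0.
Childcare Subsidy: £248,350 is at or below the £272,500 threshold, so the full £4,925 applies.
Energy Efficiency Rebate: income exceeds £77,500 by £170,850 → 342 increments × £55 = £18,810 ≥ base, so the credit is £0.
Total: £0 + £4,925 + £0 = £4,925.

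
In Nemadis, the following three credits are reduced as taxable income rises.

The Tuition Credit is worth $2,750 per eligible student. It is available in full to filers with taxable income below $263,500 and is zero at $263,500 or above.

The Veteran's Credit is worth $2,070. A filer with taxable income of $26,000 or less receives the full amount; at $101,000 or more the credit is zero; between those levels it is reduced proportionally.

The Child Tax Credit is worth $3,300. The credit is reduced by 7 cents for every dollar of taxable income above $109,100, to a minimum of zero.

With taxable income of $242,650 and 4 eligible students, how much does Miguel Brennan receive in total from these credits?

$11,000

Tuition Credit: base = 4 × $2,750 = $11,000. $242,650 is below the $263,500 cutoff, so the full $11,000 applies.
Veteran's Credit: $242,650 is at or above $101,000, so the credit is $0.
Child Tax Credit: 7% of the $133,550 excess over $109,100 is $9,348.50 ≥ base, so the credit is $0.
Total: $11,000 + $0 + $0 = $11,000.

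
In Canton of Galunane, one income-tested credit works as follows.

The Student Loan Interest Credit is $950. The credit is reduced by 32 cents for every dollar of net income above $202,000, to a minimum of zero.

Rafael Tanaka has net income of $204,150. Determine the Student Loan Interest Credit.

$262

Student Loan Interest Credit: 32% of the $2,150 excess over $202,000 is $688; credit = $950 − $688 = $262.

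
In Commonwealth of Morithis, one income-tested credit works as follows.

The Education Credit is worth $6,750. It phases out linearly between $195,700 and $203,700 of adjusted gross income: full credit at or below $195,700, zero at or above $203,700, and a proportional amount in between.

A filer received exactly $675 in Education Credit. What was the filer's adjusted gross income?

$202,900

$675 is 675/6,750 of the full $6,750, so 6,075/6,750 of the $8,000 range has been used: income = $195,700 + $8,000 × 6,075/6,750 = $202,900.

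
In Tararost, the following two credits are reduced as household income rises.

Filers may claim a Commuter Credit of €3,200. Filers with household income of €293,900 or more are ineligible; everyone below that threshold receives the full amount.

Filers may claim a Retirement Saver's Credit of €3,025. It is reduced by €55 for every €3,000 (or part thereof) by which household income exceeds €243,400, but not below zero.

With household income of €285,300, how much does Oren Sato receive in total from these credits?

Commuter Credit: €285,300 is below the €293,900 cutoff, so the full €3,200 applies.
Retirement Saver's Credit: income exceeds €243,400 by €41,900, which is 14 full-or-partial €3,000 increments; reduction = 14 × €55 = €770, leaving €2,255.
Total: €3,200 + €2,255 = €5,455.

€5,455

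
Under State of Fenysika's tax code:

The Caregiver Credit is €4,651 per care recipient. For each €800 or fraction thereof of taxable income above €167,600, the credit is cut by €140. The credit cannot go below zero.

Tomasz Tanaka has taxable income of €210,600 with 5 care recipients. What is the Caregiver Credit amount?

€15,695

Caregiver Credit: base = 5 × €4,651 = €23,255. income exceeds €167,600 by €43,000, which is 54 full-or-partial €800 increments; reduction = 54 × €140 = €7,560, leaving €15,695.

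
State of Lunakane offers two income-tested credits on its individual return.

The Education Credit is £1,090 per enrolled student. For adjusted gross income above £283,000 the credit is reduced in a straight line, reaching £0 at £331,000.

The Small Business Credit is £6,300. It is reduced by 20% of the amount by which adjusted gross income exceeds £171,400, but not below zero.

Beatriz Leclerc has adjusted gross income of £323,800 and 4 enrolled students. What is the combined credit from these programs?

Education Credit: base = 4 × £1,090 = £4,360. £323,800 is £40,800 into a £48,000 phase-out range, leaving 7,200/48,000 of the credit: £4,360 × 7,200/48,000 = £654.
Small Business Credit: 20% of the £152,400 excess over £171,400 is £30,480 ≥ base, so the credit is £0.
Total: £654 + £0 = £654.

£654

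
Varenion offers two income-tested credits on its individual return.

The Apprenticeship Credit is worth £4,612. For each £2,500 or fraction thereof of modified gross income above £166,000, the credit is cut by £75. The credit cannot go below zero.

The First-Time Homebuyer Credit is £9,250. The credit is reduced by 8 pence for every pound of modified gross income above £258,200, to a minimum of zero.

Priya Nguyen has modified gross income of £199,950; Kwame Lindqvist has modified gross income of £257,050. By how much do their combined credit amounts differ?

£1,725

Priya (£199,950): Apprenticeship Credit: income exceeds £166,000 by £33,950, which is 14 full-or-partial £2,500 increments; reduction = 14 × £75 = £1,050, leaving £3,562. First-Time Homebuyer Credit: £199,950 is at or below the £258,200 threshold, so the full £9,250 applies. total £3,562 + £9,250 = £12,812
Kwame (£257,050): Apprenticeship Credit: income exceeds £166,000 by £91,050, which is 37 full-or-partial £2,500 increments; reduction = 37 × £75 = £2,775, leaving £1,837. First-Time Homebuyer Credit: £257,050 is at or below the £258,200 threshold, so the full £9,250 applies. total £1,837 + £9,250 = £11,087
Difference: |£12,812 − £11,087| = £1,725.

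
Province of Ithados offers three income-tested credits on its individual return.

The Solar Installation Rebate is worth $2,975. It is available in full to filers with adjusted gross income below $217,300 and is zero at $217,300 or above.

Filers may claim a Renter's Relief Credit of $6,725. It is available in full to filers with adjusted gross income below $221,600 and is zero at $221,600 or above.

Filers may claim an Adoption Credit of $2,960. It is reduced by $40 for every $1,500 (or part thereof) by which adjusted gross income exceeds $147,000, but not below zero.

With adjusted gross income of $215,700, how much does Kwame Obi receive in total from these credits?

$10,820

Solar Installation Rebate: $215,700 is below the $217,300 cutoff, so the full $2,975 applies.
Renter's Relief Credit: $215,700 is below the $221,600 cutoff, so the full $6,725 applies.
Adoption Credit: income exceeds $147,000 by $68,700, which is 46 full-or-partial $1,500 increments; reduction = 46 × $40 = $1,840, leaving $1,120.
Total: $2,975 + $6,725 + $1,120 = $10,820.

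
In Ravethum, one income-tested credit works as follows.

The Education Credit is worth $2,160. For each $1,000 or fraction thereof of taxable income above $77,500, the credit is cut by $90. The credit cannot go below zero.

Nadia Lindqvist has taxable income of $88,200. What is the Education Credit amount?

Education Credit: income exceeds $77,500 by $10,700, which is 11 full-or-partial $1,000 increments; reduction = 11 × $90 = $990, leaving $1,170.

$1,170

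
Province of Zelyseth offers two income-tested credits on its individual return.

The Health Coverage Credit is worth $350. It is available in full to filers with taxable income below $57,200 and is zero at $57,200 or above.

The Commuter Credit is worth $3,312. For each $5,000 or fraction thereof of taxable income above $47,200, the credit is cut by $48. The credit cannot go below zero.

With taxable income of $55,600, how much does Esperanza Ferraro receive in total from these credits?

$3,566

Health Coverage Credit: $55,600 is below the $57,200 cutoff, so the full $350 applies.
Commuter Credit: income exceeds $47,200 by $8,400, which is 2 full-or-partial $5,000 increments; reduction = 2 × $48 = $96, leaving $3,216.
Total: $350 + $3,216 = $3,566.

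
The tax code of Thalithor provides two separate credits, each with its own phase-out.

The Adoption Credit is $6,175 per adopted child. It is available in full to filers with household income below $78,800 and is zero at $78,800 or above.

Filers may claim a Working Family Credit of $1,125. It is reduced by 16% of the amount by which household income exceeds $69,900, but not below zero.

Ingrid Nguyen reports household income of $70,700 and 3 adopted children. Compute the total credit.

Adoption Credit: base = 3 × $6,175 = $18,525. $70,700 is below the $78,800 cutoff, so the full $18,525 applies.
Working Family Credit: 16% of the $800 excess over $69,900 is $128; credit = $1,125 − $128 = $997.
Total: $18,525 + $997 = $19,522.

$19,522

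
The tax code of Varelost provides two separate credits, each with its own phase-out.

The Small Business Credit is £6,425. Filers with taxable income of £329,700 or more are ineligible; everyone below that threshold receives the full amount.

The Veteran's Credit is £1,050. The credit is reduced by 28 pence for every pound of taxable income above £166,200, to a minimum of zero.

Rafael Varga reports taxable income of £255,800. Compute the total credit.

£6,425

Small Business Credit: £255,800 is below the £329,700 cutoff, so the full £6,425 applies.
Veteran's Credit: 28% of the £89,600 excess over £166,200 is £25,088 ≥ base, so the credit is £0.
Total: £6,425 + £0 = £6,425.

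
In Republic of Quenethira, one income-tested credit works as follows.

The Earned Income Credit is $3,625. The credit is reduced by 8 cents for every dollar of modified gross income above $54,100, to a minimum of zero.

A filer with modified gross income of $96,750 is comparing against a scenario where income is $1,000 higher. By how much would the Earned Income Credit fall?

At $96,750 — 8% of the $42,650 excess over $54,100 is $3,412; credit = $3,625 − $3,412 = $213.
At $97,750 — 8% of the $43,650 excess over $54,100 is $3,492; credit = $3,625 − $3,492 = $133.
Lost: $213 − $133 = $80.

$80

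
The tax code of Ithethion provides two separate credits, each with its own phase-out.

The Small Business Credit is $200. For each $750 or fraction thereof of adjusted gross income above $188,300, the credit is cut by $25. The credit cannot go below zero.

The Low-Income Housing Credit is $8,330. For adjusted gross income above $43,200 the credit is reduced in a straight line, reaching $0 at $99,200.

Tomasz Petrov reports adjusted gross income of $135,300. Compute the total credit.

Small Business Credit: $135,300 is at or below the $188,300 threshold, so the full $200 applies.
Low-Income Housing Credit: $135,300 is at or above $99,200, so the credit is $0.
Total: $200 + $0 = $200.

$200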